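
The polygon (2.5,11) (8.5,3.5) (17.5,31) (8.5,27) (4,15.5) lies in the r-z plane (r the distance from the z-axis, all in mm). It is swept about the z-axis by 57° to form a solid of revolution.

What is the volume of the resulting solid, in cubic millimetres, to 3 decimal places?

Volume = 1673.193 mm³

Profile (r,z), 5 vertices: (2.5,11) (8.5,3.5) (17.5,31) (8.5,27) (4,15.5)
edge 0: (2.5,11)→(8.5,3.5)  cross = 2.5·3.5 − 8.5·11 = -84.7500; (r_i+r_j)·cross = 11·-84.7500 = -932.2500
edge 1: (8.5,3.5)→(17.5,31)  cross = 8.5·31 − 17.5·3.5 = 202.2500; (r_i+r_j)·cross = 26·202.2500 = 5258.5000
edge 2: (17.5,31)→(8.5,27)  cross = 17.5·27 − 8.5·31 = 209.0000; (r_i+r_j)·cross = 26·209.0000 = 5434.0000
edge 3: (8.5,27)→(4,15.5)  cross = 8.5·15.5 − 4·27 = 23.7500; (r_i+r_j)·cross = 12.5·23.7500 = 296.8750
edge 4: (4,15.5)→(2.5,11)  cross = 4·11 − 2.5·15.5 = 5.2500; (r_i+r_j)·cross = 6.5·5.2500 = 34.1250
Σcross = 355.5000 → A = |Σcross|/2 = 177.7500 mm²
Σ(r_i+r_j)·cross = 10091.2500 → first moment M = |Σ|/6 = 1681.8750
R_c = M/A = 1681.8750/177.7500 = 9.4620 mm
θ = 57° = 0.994838 rad
V = θ·R_c·A = 0.994838·9.4620·177.7500 = 1673.193 mm³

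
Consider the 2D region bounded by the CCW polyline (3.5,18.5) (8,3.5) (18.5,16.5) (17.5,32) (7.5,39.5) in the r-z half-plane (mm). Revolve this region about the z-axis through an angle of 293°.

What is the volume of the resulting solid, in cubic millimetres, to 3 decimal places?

Volume = 19112.669 mm³

Profile (r,z), 5 vertices: (3.5,18.5) (8,3.5) (18.5,16.5) (17.5,32) (7.5,39.5)
edge 0: (3.5,18.5)→(8,3.5)  cross = 3.5·3.5 − 8·18.5 = -135.7500; (r_i+r_j)·cross = 11.5·-135.7500 = -1561.1250
edge 1: (8,3.5)→(18.5,16.5)  cross = 8·16.5 − 18.5·3.5 = 67.2500; (r_i+r_j)·cross = 26.5·67.2500 = 1782.1250
edge 2: (18.5,16.5)→(17.5,32)  cross = 18.5·32 − 17.5·16.5 = 303.2500; (r_i+r_j)·cross = 36·303.2500 = 10917.0000
edge 3: (17.5,32)→(7.5,39.5)  cross = 17.5·39.5 − 7.5·32 = 451.2500; (r_i+r_j)·cross = 25·451.2500 = 11281.2500
edge 4: (7.5,39.5)→(3.5,18.5)  cross = 7.5·18.5 − 3.5·39.5 = 0.5000; (r_i+r_j)·cross = 11·0.5000 = 5.5000
Σcross = 686.5000 → A = |Σcross|/2 = 343.2500 mm²
Σ(r_i+r_j)·cross = 22424.7500 → first moment M = |Σ|/6 = 3737.4583
R_c = M/A = 3737.4583/343.2500 = 10.8884 mm
θ = 293° = 5.113815 rad
V = θ·R_c·A = 5.113815·10.8884·343.2500 = 19112.669 mm³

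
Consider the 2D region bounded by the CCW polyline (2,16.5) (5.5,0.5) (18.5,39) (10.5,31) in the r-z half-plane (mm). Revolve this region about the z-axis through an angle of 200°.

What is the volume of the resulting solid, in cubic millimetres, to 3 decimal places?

Volume = 6050.184 mm³

Profile (r,z), 4 vertices: (2,16.5) (5.5,0.5) (18.5,39) (10.5,31)
edge 0: (2,16.5)→(5.5,0.5)  cross = 2·0.5 − 5.5·16.5 = -89.7500; (r_i+r_j)·cross = 7.5·-89.7500 = -673.1250
edge 1: (5.5,0.5)→(18.5,39)  cross = 5.5·39 − 18.5·0.5 = 205.2500; (r_i+r_j)·cross = 24·205.2500 = 4926.0000
edge 2: (18.5,39)→(10.5,31)  cross = 18.5·31 − 10.5·39 = 164.0000; (r_i+r_j)·cross = 29·164.0000 = 4756.0000
edge 3: (10.5,31)→(2,16.5)  cross = 10.5·16.5 − 2·31 = 111.2500; (r_i+r_j)·cross = 12.5·111.2500 = 1390.6250
Σcross = 390.7500 → A = |Σcross|/2 = 195.3750 mm²
Σ(r_i+r_j)·cross = 10399.5000 → first moment M = |Σ|/6 = 1733.2500
R_c = M/A = 1733.2500/195.3750 = 8.8714 mm
θ = 200° = 3.490659 rad
V = θ·R_c·A = 3.490659·8.8714·195.3750 = 6050.184 mm³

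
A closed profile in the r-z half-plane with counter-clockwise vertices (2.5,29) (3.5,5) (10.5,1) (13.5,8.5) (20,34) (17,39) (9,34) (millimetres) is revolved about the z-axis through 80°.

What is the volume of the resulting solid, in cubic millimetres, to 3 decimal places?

Volume = 5975.891 mm³

Profile (r,z), 7 vertices: (2.5,29) (3.5,5) (10.5,1) (13.5,8.5) (20,34) (17,39) (9,34)
edge 0: (2.5,29)→(3.5,5)  cross = 2.5·5 − 3.5·29 = -89.0000; (r_i+r_j)·cross = 6·-89.0000 = -534.0000
edge 1: (3.5,5)→(10.5,1)  cross = 3.5·1 − 10.5·5 = -49.0000; (r_i+r_j)·cross = 14·-49.0000 = -686.0000
edge 2: (10.5,1)→(13.5,8.5)  cross = 10.5·8.5 − 13.5·1 = 75.7500; (r_i+r_j)·cross = 24·75.7500 = 1818.0000
edge 3: (13.5,8.5)→(20,34)  cross = 13.5·34 − 20·8.5 = 289.0000; (r_i+r_j)·cross = 33.5·289.0000 = 9681.5000
edge 4: (20,34)→(17,39)  cross = 20·39 − 17·34 = 202.0000; (r_i+r_j)·cross = 37·202.0000 = 7474.0000
edge 5: (17,39)→(9,34)  cross = 17·34 − 9·39 = 227.0000; (r_i+r_j)·cross = 26·227.0000 = 5902.0000
edge 6: (9,34)→(2.5,29)  cross = 9·29 − 2.5·34 = 176.0000; (r_i+r_j)·cross = 11.5·176.0000 = 2024.0000
Σcross = 831.7500 → A = |Σcross|/2 = 415.8750 mm²
Σ(r_i+r_j)·cross = 25679.5000 → first moment M = |Σ|/6 = 4279.9167
R_c = M/A = 4279.9167/415.8750 = 10.2914 mm
θ = 80° = 1.396263 rad
V = θ·R_c·A = 1.396263·10.2914·415.8750 = 5975.891 mm³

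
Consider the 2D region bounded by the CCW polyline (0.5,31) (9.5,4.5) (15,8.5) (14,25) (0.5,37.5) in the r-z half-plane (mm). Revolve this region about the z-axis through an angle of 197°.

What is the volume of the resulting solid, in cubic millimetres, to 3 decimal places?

Volume = 7022.224 mm³

Profile (r,z), 5 vertices: (0.5,31) (9.5,4.5) (15,8.5) (14,25) (0.5,37.5)
edge 0: (0.5,31)→(9.5,4.5)  cross = 0.5·4.5 − 9.5·31 = -292.2500; (r_i+r_j)·cross = 10·-292.2500 = -2922.5000
edge 1: (9.5,4.5)→(15,8.5)  cross = 9.5·8.5 − 15·4.5 = 13.2500; (r_i+r_j)·cross = 24.5·13.2500 = 324.6250
edge 2: (15,8.5)→(14,25)  cross = 15·25 − 14·8.5 = 256.0000; (r_i+r_j)·cross = 29·256.0000 = 7424.0000
edge 3: (14,25)→(0.5,37.5)  cross = 14·37.5 − 0.5·25 = 512.5000; (r_i+r_j)·cross = 14.5·512.5000 = 7431.2500
edge 4: (0.5,37.5)→(0.5,31)  cross = 0.5·31 − 0.5·37.5 = -3.2500; (r_i+r_j)·cross = 1·-3.2500 = -3.2500
Σcross = 486.2500 → A = |Σcross|/2 = 243.1250 mm²
Σ(r_i+r_j)·cross = 12254.1250 → first moment M = |Σ|/6 = 2042.3542
R_c = M/A = 2042.3542/243.1250 = 8.4004 mm
θ = 197° = 3.438299 rad
V = θ·R_c·A = 3.438299·8.4004·243.1250 = 7022.224 mm³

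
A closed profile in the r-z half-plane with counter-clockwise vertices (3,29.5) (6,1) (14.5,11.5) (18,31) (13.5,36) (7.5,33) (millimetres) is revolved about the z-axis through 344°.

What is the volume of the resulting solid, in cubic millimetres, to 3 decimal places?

Volume = 19643.742 mm³

Profile (r,z), 6 vertices: (3,29.5) (6,1) (14.5,11.5) (18,31) (13.5,36) (7.5,33)
edge 0: (3,29.5)→(6,1)  cross = 3·1 − 6·29.5 = -174.0000; (r_i+r_j)·cross = 9·-174.0000 = -1566.0000
edge 1: (6,1)→(14.5,11.5)  cross = 6·11.5 − 14.5·1 = 54.5000; (r_i+r_j)·cross = 20.5·54.5000 = 1117.2500
edge 2: (14.5,11.5)→(18,31)  cross = 14.5·31 − 18·11.5 = 242.5000; (r_i+r_j)·cross = 32.5·242.5000 = 7881.2500
edge 3: (18,31)→(13.5,36)  cross = 18·36 − 13.5·31 = 229.5000; (r_i+r_j)·cross = 31.5·229.5000 = 7229.2500
edge 4: (13.5,36)→(7.5,33)  cross = 13.5·33 − 7.5·36 = 175.5000; (r_i+r_j)·cross = 21·175.5000 = 3685.5000
edge 5: (7.5,33)→(3,29.5)  cross = 7.5·29.5 − 3·33 = 122.2500; (r_i+r_j)·cross = 10.5·122.2500 = 1283.6250
Σcross = 650.2500 → A = |Σcross|/2 = 325.1250 mm²
Σ(r_i+r_j)·cross = 19630.8750 → first moment M = |Σ|/6 = 3271.8125
R_c = M/A = 3271.8125/325.1250 = 10.0632 mm
θ = 344° = 6.003933 rad
V = θ·R_c·A = 6.003933·10.0632·325.1250 = 19643.742 mm³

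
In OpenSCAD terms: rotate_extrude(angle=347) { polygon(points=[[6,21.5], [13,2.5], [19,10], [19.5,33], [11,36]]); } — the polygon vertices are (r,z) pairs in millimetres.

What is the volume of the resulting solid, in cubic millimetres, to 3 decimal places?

Volume = 25168.438 mm³

Profile (r,z), 5 vertices: (6,21.5) (13,2.5) (19,10) (19.5,33) (11,36)
edge 0: (6,21.5)→(13,2.5)  cross = 6·2.5 − 13·21.5 = -264.5000; (r_i+r_j)·cross = 19·-264.5000 = -5025.5000
edge 1: (13,2.5)→(19,10)  cross = 13·10 − 19·2.5 = 82.5000; (r_i+r_j)·cross = 32·82.5000 = 2640.0000
edge 2: (19,10)→(19.5,33)  cross = 19·33 − 19.5·10 = 432.0000; (r_i+r_j)·cross = 38.5·432.0000 = 16632.0000
edge 3: (19.5,33)→(11,36)  cross = 19.5·36 − 11·33 = 339.0000; (r_i+r_j)·cross = 30.5·339.0000 = 10339.5000
edge 4: (11,36)→(6,21.5)  cross = 11·21.5 − 6·36 = 20.5000; (r_i+r_j)·cross = 17·20.5000 = 348.5000
Σcross = 609.5000 → A = |Σcross|/2 = 304.7500 mm²
Σ(r_i+r_j)·cross = 24934.5000 → first moment M = |Σ|/6 = 4155.7500
R_c = M/A = 4155.7500/304.7500 = 13.6366 mm
θ = 347° = 6.056293 rad
V = θ·R_c·A = 6.056293·13.6366·304.7500 = 25168.438 mm³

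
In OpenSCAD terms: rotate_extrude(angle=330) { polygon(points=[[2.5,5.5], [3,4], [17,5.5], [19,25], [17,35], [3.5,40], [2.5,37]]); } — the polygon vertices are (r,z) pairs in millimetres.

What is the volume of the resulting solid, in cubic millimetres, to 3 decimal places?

Volume = 29109.190 mm³

Profile (r,z), 7 vertices: (2.5,5.5) (3,4) (17,5.5) (19,25) (17,35) (3.5,40) (2.5,37)
edge 0: (2.5,5.5)→(3,4)  cross = 2.5·4 − 3·5.5 = -6.5000; (r_i+r_j)·cross = 5.5·-6.5000 = -35.7500
edge 1: (3,4)→(17,5.5)  cross = 3·5.5 − 17·4 = -51.5000; (r_i+r_j)·cross = 20·-51.5000 = -1030.0000
edge 2: (17,5.5)→(19,25)  cross = 17·25 − 19·5.5 = 320.5000; (r_i+r_j)·cross = 36·320.5000 = 11538.0000
edge 3: (19,25)→(17,35)  cross = 19·35 − 17·25 = 240.0000; (r_i+r_j)·cross = 36·240.0000 = 8640.0000
edge 4: (17,35)→(3.5,40)  cross = 17·40 − 3.5·35 = 557.5000; (r_i+r_j)·cross = 20.5·557.5000 = 11428.7500
edge 5: (3.5,40)→(2.5,37)  cross = 3.5·37 − 2.5·40 = 29.5000; (r_i+r_j)·cross = 6·29.5000 = 177.0000
edge 6: (2.5,37)→(2.5,5.5)  cross = 2.5·5.5 − 2.5·37 = -78.7500; (r_i+r_j)·cross = 5·-78.7500 = -393.7500
Σcross = 1010.7500 → A = |Σcross|/2 = 505.3750 mm²
Σ(r_i+r_j)·cross = 30324.2500 → first moment M = |Σ|/6 = 5054.0417
R_c = M/A = 5054.0417/505.3750 = 10.0006 mm
θ = 330° = 5.759587 rad
V = θ·R_c·A = 5.759587·10.0006·505.3750 = 29109.190 mm³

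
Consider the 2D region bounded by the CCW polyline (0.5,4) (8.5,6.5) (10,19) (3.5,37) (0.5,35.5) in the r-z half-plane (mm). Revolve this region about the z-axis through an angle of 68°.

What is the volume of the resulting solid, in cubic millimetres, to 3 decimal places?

Profile (r,z), 5 vertices: (0.5,4) (8.5,6.5) (10,19) (3.5,37) (0.5,35.5)
edge 0: (0.5,4)→(8.5,6.5)  cross = 0.5·6.5 − 8.5·4 = -30.7500; (r_i+r_j)·cross = 9·-30.7500 = -276.7500
edge 1: (8.5,6.5)→(10,19)  cross = 8.5·19 − 10·6.5 = 96.5000; (r_i+r_j)·cross = 18.5·96.5000 = 1785.2500
edge 2: (10,19)→(3.5,37)  cross = 10·37 − 3.5·19 = 303.5000; (r_i+r_j)·cross = 13.5·303.5000 = 4097.2500
edge 3: (3.5,37)→(0.5,35.5)  cross = 3.5·35.5 − 0.5·37 = 105.7500; (r_i+r_j)·cross = 4·105.7500 = 423.0000
edge 4: (0.5,35.5)→(0.5,4)  cross = 0.5·4 − 0.5·35.5 = -15.7500; (r_i+r_j)·cross = 1·-15.7500 = -15.7500
Σcross = 459.2500 → A = |Σcross|/2 = 229.6250 mm²
Σ(r_i+r_j)·cross = 6013.0000 → first moment M = |Σ|/6 = 1002.1667
R_c = M/A = 1002.1667/229.6250 = 4.3644 mm
θ = 68° = 1.186824 rad
V = θ·R_c·A = 1.186824·4.3644·229.6250 = 1189.395 mm³

Volume = 1189.395 mm³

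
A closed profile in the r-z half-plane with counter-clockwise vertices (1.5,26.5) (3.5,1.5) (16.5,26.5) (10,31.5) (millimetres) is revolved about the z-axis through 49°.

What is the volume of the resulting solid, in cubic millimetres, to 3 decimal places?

Profile (r,z), 4 vertices: (1.5,26.5) (3.5,1.5) (16.5,26.5) (10,31.5)
edge 0: (1.5,26.5)→(3.5,1.5)  cross = 1.5·1.5 − 3.5·26.5 = -90.5000; (r_i+r_j)·cross = 5·-90.5000 = -452.5000
edge 1: (3.5,1.5)→(16.5,26.5)  cross = 3.5·26.5 − 16.5·1.5 = 68.0000; (r_i+r_j)·cross = 20·68.0000 = 1360.0000
edge 2: (16.5,26.5)→(10,31.5)  cross = 16.5·31.5 − 10·26.5 = 254.7500; (r_i+r_j)·cross = 26.5·254.7500 = 6750.8750
edge 3: (10,31.5)→(1.5,26.5)  cross = 10·26.5 − 1.5·31.5 = 217.7500; (r_i+r_j)·cross = 11.5·217.7500 = 2504.1250
Σcross = 450.0000 → A = |Σcross|/2 = 225.0000 mm²
Σ(r_i+r_j)·cross = 10162.5000 → first moment M = |Σ|/6 = 1693.7500
R_c = M/A = 1693.7500/225.0000 = 7.5278 mm
θ = 49° = 0.855211 rad
V = θ·R_c·A = 0.855211·7.5278·225.0000 = 1448.514 mm³

Volume = 1448.514 mm³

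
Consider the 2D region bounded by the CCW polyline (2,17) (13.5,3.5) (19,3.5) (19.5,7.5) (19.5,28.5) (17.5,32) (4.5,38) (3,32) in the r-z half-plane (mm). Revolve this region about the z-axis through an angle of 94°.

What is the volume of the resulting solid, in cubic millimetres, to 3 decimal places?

Profile (r,z), 8 vertices: (2,17) (13.5,3.5) (19,3.5) (19.5,7.5) (19.5,28.5) (17.5,32) (4.5,38) (3,32)
edge 0: (2,17)→(13.5,3.5)  cross = 2·3.5 − 13.5·17 = -222.5000; (r_i+r_j)·cross = 15.5·-222.5000 = -3448.7500
edge 1: (13.5,3.5)→(19,3.5)  cross = 13.5·3.5 − 19·3.5 = -19.2500; (r_i+r_j)·cross = 32.5·-19.2500 = -625.6250
edge 2: (19,3.5)→(19.5,7.5)  cross = 19·7.5 − 19.5·3.5 = 74.2500; (r_i+r_j)·cross = 38.5·74.2500 = 2858.6250
edge 3: (19.5,7.5)→(19.5,28.5)  cross = 19.5·28.5 − 19.5·7.5 = 409.5000; (r_i+r_j)·cross = 39·409.5000 = 15970.5000
edge 4: (19.5,28.5)→(17.5,32)  cross = 19.5·32 − 17.5·28.5 = 125.2500; (r_i+r_j)·cross = 37·125.2500 = 4634.2500
edge 5: (17.5,32)→(4.5,38)  cross = 17.5·38 − 4.5·32 = 521.0000; (r_i+r_j)·cross = 22·521.0000 = 11462.0000
edge 6: (4.5,38)→(3,32)  cross = 4.5·32 − 3·38 = 30.0000; (r_i+r_j)·cross = 7.5·30.0000 = 225.0000
edge 7: (3,32)→(2,17)  cross = 3·17 − 2·32 = -13.0000; (r_i+r_j)·cross = 5·-13.0000 = -65.0000
Σcross = 905.2500 → A = |Σcross|/2 = 452.6250 mm²
Σ(r_i+r_j)·cross = 31011.0000 → first moment M = |Σ|/6 = 5168.5000
R_c = M/A = 5168.5000/452.6250 = 11.4189 mm
θ = 94° = 1.640609 rad
V = θ·R_c·A = 1.640609·11.4189·452.6250 = 8479.490 mm³

Volume = 8479.490 mm³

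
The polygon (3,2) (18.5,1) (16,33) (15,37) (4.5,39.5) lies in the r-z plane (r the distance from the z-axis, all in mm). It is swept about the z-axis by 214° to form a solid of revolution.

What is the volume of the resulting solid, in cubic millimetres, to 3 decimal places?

Profile (r,z), 5 vertices: (3,2) (18.5,1) (16,33) (15,37) (4.5,39.5)
edge 0: (3,2)→(18.5,1)  cross = 3·1 − 18.5·2 = -34.0000; (r_i+r_j)·cross = 21.5·-34.0000 = -731.0000
edge 1: (18.5,1)→(16,33)  cross = 18.5·33 − 16·1 = 594.5000; (r_i+r_j)·cross = 34.5·594.5000 = 20510.2500
edge 2: (16,33)→(15,37)  cross = 16·37 − 15·33 = 97.0000; (r_i+r_j)·cross = 31·97.0000 = 3007.0000
edge 3: (15,37)→(4.5,39.5)  cross = 15·39.5 − 4.5·37 = 426.0000; (r_i+r_j)·cross = 19.5·426.0000 = 8307.0000
edge 4: (4.5,39.5)→(3,2)  cross = 4.5·2 − 3·39.5 = -109.5000; (r_i+r_j)·cross = 7.5·-109.5000 = -821.2500
Σcross = 974.0000 → A = |Σcross|/2 = 487.0000 mm²
Σ(r_i+r_j)·cross = 30272.0000 → first moment M = |Σ|/6 = 5045.3333
R_c = M/A = 5045.3333/487.0000 = 10.3600 mm
θ = 214° = 3.735005 rad
V = θ·R_c·A = 3.735005·10.3600·487.0000 = 18844.343 mm³

Volume = 18844.343 mm³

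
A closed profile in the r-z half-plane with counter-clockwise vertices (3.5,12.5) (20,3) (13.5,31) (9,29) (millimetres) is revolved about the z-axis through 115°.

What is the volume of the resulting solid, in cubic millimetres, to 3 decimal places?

Volume = 5504.132 mm³

Profile (r,z), 4 vertices: (3.5,12.5) (20,3) (13.5,31) (9,29)
edge 0: (3.5,12.5)→(20,3)  cross = 3.5·3 − 20·12.5 = -239.5000; (r_i+r_j)·cross = 23.5·-239.5000 = -5628.2500
edge 1: (20,3)→(13.5,31)  cross = 20·31 − 13.5·3 = 579.5000; (r_i+r_j)·cross = 33.5·579.5000 = 19413.2500
edge 2: (13.5,31)→(9,29)  cross = 13.5·29 − 9·31 = 112.5000; (r_i+r_j)·cross = 22.5·112.5000 = 2531.2500
edge 3: (9,29)→(3.5,12.5)  cross = 9·12.5 − 3.5·29 = 11.0000; (r_i+r_j)·cross = 12.5·11.0000 = 137.5000
Σcross = 463.5000 → A = |Σcross|/2 = 231.7500 mm²
Σ(r_i+r_j)·cross = 16453.7500 → first moment M = |Σ|/6 = 2742.2917
R_c = M/A = 2742.2917/231.7500 = 11.8330 mm
θ = 115° = 2.007129 rad
V = θ·R_c·A = 2.007129·11.8330·231.7500 = 5504.132 mm³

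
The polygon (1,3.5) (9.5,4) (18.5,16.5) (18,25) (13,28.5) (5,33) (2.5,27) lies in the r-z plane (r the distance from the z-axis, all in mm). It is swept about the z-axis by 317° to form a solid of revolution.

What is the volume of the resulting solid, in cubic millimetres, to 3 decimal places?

Volume = 17857.230 mm³

Profile (r,z), 7 vertices: (1,3.5) (9.5,4) (18.5,16.5) (18,25) (13,28.5) (5,33) (2.5,27)
edge 0: (1,3.5)→(9.5,4)  cross = 1·4 − 9.5·3.5 = -29.2500; (r_i+r_j)·cross = 10.5·-29.2500 = -307.1250
edge 1: (9.5,4)→(18.5,16.5)  cross = 9.5·16.5 − 18.5·4 = 82.7500; (r_i+r_j)·cross = 28·82.7500 = 2317.0000
edge 2: (18.5,16.5)→(18,25)  cross = 18.5·25 − 18·16.5 = 165.5000; (r_i+r_j)·cross = 36.5·165.5000 = 6040.7500
edge 3: (18,25)→(13,28.5)  cross = 18·28.5 − 13·25 = 188.0000; (r_i+r_j)·cross = 31·188.0000 = 5828.0000
edge 4: (13,28.5)→(5,33)  cross = 13·33 − 5·28.5 = 286.5000; (r_i+r_j)·cross = 18·286.5000 = 5157.0000
edge 5: (5,33)→(2.5,27)  cross = 5·27 − 2.5·33 = 52.5000; (r_i+r_j)·cross = 7.5·52.5000 = 393.7500
edge 6: (2.5,27)→(1,3.5)  cross = 2.5·3.5 − 1·27 = -18.2500; (r_i+r_j)·cross = 3.5·-18.2500 = -63.8750
Σcross = 727.7500 → A = |Σcross|/2 = 363.8750 mm²
Σ(r_i+r_j)·cross = 19365.5000 → first moment M = |Σ|/6 = 3227.5833
R_c = M/A = 3227.5833/363.8750 = 8.8700 mm
θ = 317° = 5.532694 rad
V = θ·R_c·A = 5.532694·8.8700·363.8750 = 17857.230 mm³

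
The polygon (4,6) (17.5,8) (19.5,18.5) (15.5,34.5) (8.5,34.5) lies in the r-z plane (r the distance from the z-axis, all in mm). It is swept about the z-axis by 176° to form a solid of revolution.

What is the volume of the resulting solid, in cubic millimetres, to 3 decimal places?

Volume = 11701.304 mm³

Profile (r,z), 5 vertices: (4,6) (17.5,8) (19.5,18.5) (15.5,34.5) (8.5,34.5)
edge 0: (4,6)→(17.5,8)  cross = 4·8 − 17.5·6 = -73.0000; (r_i+r_j)·cross = 21.5·-73.0000 = -1569.5000
edge 1: (17.5,8)→(19.5,18.5)  cross = 17.5·18.5 − 19.5·8 = 167.7500; (r_i+r_j)·cross = 37·167.7500 = 6206.7500
edge 2: (19.5,18.5)→(15.5,34.5)  cross = 19.5·34.5 − 15.5·18.5 = 386.0000; (r_i+r_j)·cross = 35·386.0000 = 13510.0000
edge 3: (15.5,34.5)→(8.5,34.5)  cross = 15.5·34.5 − 8.5·34.5 = 241.5000; (r_i+r_j)·cross = 24·241.5000 = 5796.0000
edge 4: (8.5,34.5)→(4,6)  cross = 8.5·6 − 4·34.5 = -87.0000; (r_i+r_j)·cross = 12.5·-87.0000 = -1087.5000
Σcross = 635.2500 → A = |Σcross|/2 = 317.6250 mm²
Σ(r_i+r_j)·cross = 22855.7500 → first moment M = |Σ|/6 = 3809.2917
R_c = M/A = 3809.2917/317.6250 = 11.9930 mm
θ = 176° = 3.071779 rad
V = θ·R_c·A = 3.071779·11.9930·317.6250 = 11701.304 mm³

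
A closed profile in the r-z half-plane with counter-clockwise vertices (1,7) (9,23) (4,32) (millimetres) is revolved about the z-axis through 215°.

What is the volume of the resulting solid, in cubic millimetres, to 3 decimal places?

Volume = 1330.872 mm³

Profile (r,z), 3 vertices: (1,7) (9,23) (4,32)
edge 0: (1,7)→(9,23)  cross = 1·23 − 9·7 = -40.0000; (r_i+r_j)·cross = 10·-40.0000 = -400.0000
edge 1: (9,23)→(4,32)  cross = 9·32 − 4·23 = 196.0000; (r_i+r_j)·cross = 13·196.0000 = 2548.0000
edge 2: (4,32)→(1,7)  cross = 4·7 − 1·32 = -4.0000; (r_i+r_j)·cross = 5·-4.0000 = -20.0000
Σcross = 152.0000 → A = |Σcross|/2 = 76.0000 mm²
Σ(r_i+r_j)·cross = 2128.0000 → first moment M = |Σ|/6 = 354.6667
R_c = M/A = 354.6667/76.0000 = 4.6667 mm
θ = 215° = 3.752458 rad
V = θ·R_c·A = 3.752458·4.6667·76.0000 = 1330.872 mm³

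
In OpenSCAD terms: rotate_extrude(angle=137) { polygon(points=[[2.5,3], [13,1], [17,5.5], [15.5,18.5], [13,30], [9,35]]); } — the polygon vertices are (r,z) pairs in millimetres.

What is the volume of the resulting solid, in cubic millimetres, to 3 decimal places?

Profile (r,z), 6 vertices: (2.5,3) (13,1) (17,5.5) (15.5,18.5) (13,30) (9,35)
edge 0: (2.5,3)→(13,1)  cross = 2.5·1 − 13·3 = -36.5000; (r_i+r_j)·cross = 15.5·-36.5000 = -565.7500
edge 1: (13,1)→(17,5.5)  cross = 13·5.5 − 17·1 = 54.5000; (r_i+r_j)·cross = 30·54.5000 = 1635.0000
edge 2: (17,5.5)→(15.5,18.5)  cross = 17·18.5 − 15.5·5.5 = 229.2500; (r_i+r_j)·cross = 32.5·229.2500 = 7450.6250
edge 3: (15.5,18.5)→(13,30)  cross = 15.5·30 − 13·18.5 = 224.5000; (r_i+r_j)·cross = 28.5·224.5000 = 6398.2500
edge 4: (13,30)→(9,35)  cross = 13·35 − 9·30 = 185.0000; (r_i+r_j)·cross = 22·185.0000 = 4070.0000
edge 5: (9,35)→(2.5,3)  cross = 9·3 − 2.5·35 = -60.5000; (r_i+r_j)·cross = 11.5·-60.5000 = -695.7500
Σcross = 596.2500 → A = |Σcross|/2 = 298.1250 mm²
Σ(r_i+r_j)·cross = 18292.3750 → first moment M = |Σ|/6 = 3048.7292
R_c = M/A = 3048.7292/298.1250 = 10.2263 mm
θ = 137° = 2.391101 rad
V = θ·R_c·A = 2.391101·10.2263·298.1250 = 7289.820 mm³

Volume = 7289.820 mm³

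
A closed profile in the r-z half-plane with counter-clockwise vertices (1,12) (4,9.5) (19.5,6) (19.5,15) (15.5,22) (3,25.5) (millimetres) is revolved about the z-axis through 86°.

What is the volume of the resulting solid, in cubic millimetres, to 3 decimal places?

Volume = 3970.913 mm³

Profile (r,z), 6 vertices: (1,12) (4,9.5) (19.5,6) (19.5,15) (15.5,22) (3,25.5)
edge 0: (1,12)→(4,9.5)  cross = 1·9.5 − 4·12 = -38.5000; (r_i+r_j)·cross = 5·-38.5000 = -192.5000
edge 1: (4,9.5)→(19.5,6)  cross = 4·6 − 19.5·9.5 = -161.2500; (r_i+r_j)·cross = 23.5·-161.2500 = -3789.3750
edge 2: (19.5,6)→(19.5,15)  cross = 19.5·15 − 19.5·6 = 175.5000; (r_i+r_j)·cross = 39·175.5000 = 6844.5000
edge 3: (19.5,15)→(15.5,22)  cross = 19.5·22 − 15.5·15 = 196.5000; (r_i+r_j)·cross = 35·196.5000 = 6877.5000
edge 4: (15.5,22)→(3,25.5)  cross = 15.5·25.5 − 3·22 = 329.2500; (r_i+r_j)·cross = 18.5·329.2500 = 6091.1250
edge 5: (3,25.5)→(1,12)  cross = 3·12 − 1·25.5 = 10.5000; (r_i+r_j)·cross = 4·10.5000 = 42.0000
Σcross = 512.0000 → A = |Σcross|/2 = 256.0000 mm²
Σ(r_i+r_j)·cross = 15873.2500 → first moment M = |Σ|/6 = 2645.5417
R_c = M/A = 2645.5417/256.0000 = 10.3341 mm
θ = 86° = 1.500983 rad
V = θ·R_c·A = 1.500983·10.3341·256.0000 = 3970.913 mm³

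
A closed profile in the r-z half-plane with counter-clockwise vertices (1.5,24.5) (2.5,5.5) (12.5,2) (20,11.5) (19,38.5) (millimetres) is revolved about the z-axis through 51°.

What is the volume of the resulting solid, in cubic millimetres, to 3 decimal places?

Volume = 4757.829 mm³

Profile (r,z), 5 vertices: (1.5,24.5) (2.5,5.5) (12.5,2) (20,11.5) (19,38.5)
edge 0: (1.5,24.5)→(2.5,5.5)  cross = 1.5·5.5 − 2.5·24.5 = -53.0000; (r_i+r_j)·cross = 4·-53.0000 = -212.0000
edge 1: (2.5,5.5)→(12.5,2)  cross = 2.5·2 − 12.5·5.5 = -63.7500; (r_i+r_j)·cross = 15·-63.7500 = -956.2500
edge 2: (12.5,2)→(20,11.5)  cross = 12.5·11.5 − 20·2 = 103.7500; (r_i+r_j)·cross = 32.5·103.7500 = 3371.8750
edge 3: (20,11.5)→(19,38.5)  cross = 20·38.5 − 19·11.5 = 551.5000; (r_i+r_j)·cross = 39·551.5000 = 21508.5000
edge 4: (19,38.5)→(1.5,24.5)  cross = 19·24.5 − 1.5·38.5 = 407.7500; (r_i+r_j)·cross = 20.5·407.7500 = 8358.8750
Σcross = 946.2500 → A = |Σcross|/2 = 473.1250 mm²
Σ(r_i+r_j)·cross = 32071.0000 → first moment M = |Σ|/6 = 5345.1667
R_c = M/A = 5345.1667/473.1250 = 11.2976 mm
θ = 51° = 0.890118 rad
V = θ·R_c·A = 0.890118·11.2976·473.1250 = 4757.829 mm³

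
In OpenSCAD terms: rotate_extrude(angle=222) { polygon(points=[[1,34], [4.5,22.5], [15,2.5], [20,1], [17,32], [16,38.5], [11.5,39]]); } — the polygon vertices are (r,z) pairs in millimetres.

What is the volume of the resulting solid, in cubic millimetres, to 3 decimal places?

Volume = 18619.700 mm³

Profile (r,z), 7 vertices: (1,34) (4.5,22.5) (15,2.5) (20,1) (17,32) (16,38.5) (11.5,39)
edge 0: (1,34)→(4.5,22.5)  cross = 1·22.5 − 4.5·34 = -130.5000; (r_i+r_j)·cross = 5.5·-130.5000 = -717.7500
edge 1: (4.5,22.5)→(15,2.5)  cross = 4.5·2.5 − 15·22.5 = -326.2500; (r_i+r_j)·cross = 19.5·-326.2500 = -6361.8750
edge 2: (15,2.5)→(20,1)  cross = 15·1 − 20·2.5 = -35.0000; (r_i+r_j)·cross = 35·-35.0000 = -1225.0000
edge 3: (20,1)→(17,32)  cross = 20·32 − 17·1 = 623.0000; (r_i+r_j)·cross = 37·623.0000 = 23051.0000
edge 4: (17,32)→(16,38.5)  cross = 17·38.5 − 16·32 = 142.5000; (r_i+r_j)·cross = 33·142.5000 = 4702.5000
edge 5: (16,38.5)→(11.5,39)  cross = 16·39 − 11.5·38.5 = 181.2500; (r_i+r_j)·cross = 27.5·181.2500 = 4984.3750
edge 6: (11.5,39)→(1,34)  cross = 11.5·34 − 1·39 = 352.0000; (r_i+r_j)·cross = 12.5·352.0000 = 4400.0000
Σcross = 807.0000 → A = |Σcross|/2 = 403.5000 mm²
Σ(r_i+r_j)·cross = 28833.2500 → first moment M = |Σ|/6 = 4805.5417
R_c = M/A = 4805.5417/403.5000 = 11.9096 mm
θ = 222° = 3.874631 rad
V = θ·R_c·A = 3.874631·11.9096·403.5000 = 18619.700 mm³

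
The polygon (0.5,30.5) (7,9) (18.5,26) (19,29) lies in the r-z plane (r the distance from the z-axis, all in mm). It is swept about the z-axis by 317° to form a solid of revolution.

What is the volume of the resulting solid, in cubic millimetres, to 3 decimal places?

Profile (r,z), 4 vertices: (0.5,30.5) (7,9) (18.5,26) (19,29)
edge 0: (0.5,30.5)→(7,9)  cross = 0.5·9 − 7·30.5 = -209.0000; (r_i+r_j)·cross = 7.5·-209.0000 = -1567.5000
edge 1: (7,9)→(18.5,26)  cross = 7·26 − 18.5·9 = 15.5000; (r_i+r_j)·cross = 25.5·15.5000 = 395.2500
edge 2: (18.5,26)→(19,29)  cross = 18.5·29 − 19·26 = 42.5000; (r_i+r_j)·cross = 37.5·42.5000 = 1593.7500
edge 3: (19,29)→(0.5,30.5)  cross = 19·30.5 − 0.5·29 = 565.0000; (r_i+r_j)·cross = 19.5·565.0000 = 11017.5000
Σcross = 414.0000 → A = |Σcross|/2 = 207.0000 mm²
Σ(r_i+r_j)·cross = 11439.0000 → first moment M = |Σ|/6 = 1906.5000
R_c = M/A = 1906.5000/207.0000 = 9.2101 mm
θ = 317° = 5.532694 rad
V = θ·R_c·A = 5.532694·9.2101·207.0000 = 10548.081 mm³

Volume = 10548.081 mm³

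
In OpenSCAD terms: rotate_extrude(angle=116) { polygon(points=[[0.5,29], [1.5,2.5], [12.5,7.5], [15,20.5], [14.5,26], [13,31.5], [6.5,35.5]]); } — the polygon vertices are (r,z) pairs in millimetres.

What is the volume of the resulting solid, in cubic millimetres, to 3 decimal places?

Profile (r,z), 7 vertices: (0.5,29) (1.5,2.5) (12.5,7.5) (15,20.5) (14.5,26) (13,31.5) (6.5,35.5)
edge 0: (0.5,29)→(1.5,2.5)  cross = 0.5·2.5 − 1.5·29 = -42.2500; (r_i+r_j)·cross = 2·-42.2500 = -84.5000
edge 1: (1.5,2.5)→(12.5,7.5)  cross = 1.5·7.5 − 12.5·2.5 = -20.0000; (r_i+r_j)·cross = 14·-20.0000 = -280.0000
edge 2: (12.5,7.5)→(15,20.5)  cross = 12.5·20.5 − 15·7.5 = 143.7500; (r_i+r_j)·cross = 27.5·143.7500 = 3953.1250
edge 3: (15,20.5)→(14.5,26)  cross = 15·26 − 14.5·20.5 = 92.7500; (r_i+r_j)·cross = 29.5·92.7500 = 2736.1250
edge 4: (14.5,26)→(13,31.5)  cross = 14.5·31.5 − 13·26 = 118.7500; (r_i+r_j)·cross = 27.5·118.7500 = 3265.6250
edge 5: (13,31.5)→(6.5,35.5)  cross = 13·35.5 − 6.5·31.5 = 256.7500; (r_i+r_j)·cross = 19.5·256.7500 = 5006.6250
edge 6: (6.5,35.5)→(0.5,29)  cross = 6.5·29 − 0.5·35.5 = 170.7500; (r_i+r_j)·cross = 7·170.7500 = 1195.2500
Σcross = 720.5000 → A = |Σcross|/2 = 360.2500 mm²
Σ(r_i+r_j)·cross = 15792.2500 → first moment M = |Σ|/6 = 2632.0417
R_c = M/A = 2632.0417/360.2500 = 7.3062 mm
θ = 116° = 2.024582 rad
V = θ·R_c·A = 2.024582·7.3062·360.2500 = 5328.784 mm³

Volume = 5328.784 mm³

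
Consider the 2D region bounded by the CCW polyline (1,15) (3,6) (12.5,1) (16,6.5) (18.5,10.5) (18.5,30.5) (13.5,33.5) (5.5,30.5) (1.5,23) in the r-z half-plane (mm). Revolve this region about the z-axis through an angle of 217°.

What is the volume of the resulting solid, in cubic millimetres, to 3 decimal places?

Volume = 17338.239 mm³

Profile (r,z), 9 vertices: (1,15) (3,6) (12.5,1) (16,6.5) (18.5,10.5) (18.5,30.5) (13.5,33.5) (5.5,30.5) (1.5,23)
edge 0: (1,15)→(3,6)  cross = 1·6 − 3·15 = -39.0000; (r_i+r_j)·cross = 4·-39.0000 = -156.0000
edge 1: (3,6)→(12.5,1)  cross = 3·1 − 12.5·6 = -72.0000; (r_i+r_j)·cross = 15.5·-72.0000 = -1116.0000
edge 2: (12.5,1)→(16,6.5)  cross = 12.5·6.5 − 16·1 = 65.2500; (r_i+r_j)·cross = 28.5·65.2500 = 1859.6250
edge 3: (16,6.5)→(18.5,10.5)  cross = 16·10.5 − 18.5·6.5 = 47.7500; (r_i+r_j)·cross = 34.5·47.7500 = 1647.3750
edge 4: (18.5,10.5)→(18.5,30.5)  cross = 18.5·30.5 − 18.5·10.5 = 370.0000; (r_i+r_j)·cross = 37·370.0000 = 13690.0000
edge 5: (18.5,30.5)→(13.5,33.5)  cross = 18.5·33.5 − 13.5·30.5 = 208.0000; (r_i+r_j)·cross = 32·208.0000 = 6656.0000
edge 6: (13.5,33.5)→(5.5,30.5)  cross = 13.5·30.5 − 5.5·33.5 = 227.5000; (r_i+r_j)·cross = 19·227.5000 = 4322.5000
edge 7: (5.5,30.5)→(1.5,23)  cross = 5.5·23 − 1.5·30.5 = 80.7500; (r_i+r_j)·cross = 7·80.7500 = 565.2500
edge 8: (1.5,23)→(1,15)  cross = 1.5·15 − 1·23 = -0.5000; (r_i+r_j)·cross = 2.5·-0.5000 = -1.2500
Σcross = 887.7500 → A = |Σcross|/2 = 443.8750 mm²
Σ(r_i+r_j)·cross = 27467.5000 → first moment M = |Σ|/6 = 4577.9167
R_c = M/A = 4577.9167/443.8750 = 10.3135 mm
θ = 217° = 3.787364 rad
V = θ·R_c·A = 3.787364·10.3135·443.8750 = 17338.239 mm³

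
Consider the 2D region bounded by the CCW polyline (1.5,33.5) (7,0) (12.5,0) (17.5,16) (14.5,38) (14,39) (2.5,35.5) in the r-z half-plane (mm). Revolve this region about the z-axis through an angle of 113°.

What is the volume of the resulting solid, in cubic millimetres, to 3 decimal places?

Profile (r,z), 7 vertices: (1.5,33.5) (7,0) (12.5,0) (17.5,16) (14.5,38) (14,39) (2.5,35.5)
edge 0: (1.5,33.5)→(7,0)  cross = 1.5·0 − 7·33.5 = -234.5000; (r_i+r_j)·cross = 8.5·-234.5000 = -1993.2500
edge 1: (7,0)→(12.5,0)  cross = 7·0 − 12.5·0 = 0.0000; (r_i+r_j)·cross = 19.5·0.0000 = 0.0000
edge 2: (12.5,0)→(17.5,16)  cross = 12.5·16 − 17.5·0 = 200.0000; (r_i+r_j)·cross = 30·200.0000 = 6000.0000
edge 3: (17.5,16)→(14.5,38)  cross = 17.5·38 − 14.5·16 = 433.0000; (r_i+r_j)·cross = 32·433.0000 = 13856.0000
edge 4: (14.5,38)→(14,39)  cross = 14.5·39 − 14·38 = 33.5000; (r_i+r_j)·cross = 28.5·33.5000 = 954.7500
edge 5: (14,39)→(2.5,35.5)  cross = 14·35.5 − 2.5·39 = 399.5000; (r_i+r_j)·cross = 16.5·399.5000 = 6591.7500
edge 6: (2.5,35.5)→(1.5,33.5)  cross = 2.5·33.5 − 1.5·35.5 = 30.5000; (r_i+r_j)·cross = 4·30.5000 = 122.0000
Σcross = 862.0000 → A = |Σcross|/2 = 431.0000 mm²
Σ(r_i+r_j)·cross = 25531.2500 → first moment M = |Σ|/6 = 4255.2083
R_c = M/A = 4255.2083/431.0000 = 9.8729 mm
θ = 113° = 1.972222 rad
V = θ·R_c·A = 1.972222·9.8729·431.0000 = 8392.216 mm³

Volume = 8392.216 mm³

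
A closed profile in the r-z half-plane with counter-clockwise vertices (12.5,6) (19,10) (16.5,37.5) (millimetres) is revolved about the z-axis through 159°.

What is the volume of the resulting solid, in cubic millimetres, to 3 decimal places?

Volume = 4190.361 mm³

Profile (r,z), 3 vertices: (12.5,6) (19,10) (16.5,37.5)
edge 0: (12.5,6)→(19,10)  cross = 12.5·10 − 19·6 = 11.0000; (r_i+r_j)·cross = 31.5·11.0000 = 346.5000
edge 1: (19,10)→(16.5,37.5)  cross = 19·37.5 − 16.5·10 = 547.5000; (r_i+r_j)·cross = 35.5·547.5000 = 19436.2500
edge 2: (16.5,37.5)→(12.5,6)  cross = 16.5·6 − 12.5·37.5 = -369.7500; (r_i+r_j)·cross = 29·-369.7500 = -10722.7500
Σcross = 188.7500 → A = |Σcross|/2 = 94.3750 mm²
Σ(r_i+r_j)·cross = 9060.0000 → first moment M = |Σ|/6 = 1510.0000
R_c = M/A = 1510.0000/94.3750 = 16.0000 mm
θ = 159° = 2.775074 rad
V = θ·R_c·A = 2.775074·16.0000·94.3750 = 4190.361 mm³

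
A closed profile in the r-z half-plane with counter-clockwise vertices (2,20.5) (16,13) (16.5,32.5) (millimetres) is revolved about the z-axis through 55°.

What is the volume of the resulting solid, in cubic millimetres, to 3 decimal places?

Profile (r,z), 3 vertices: (2,20.5) (16,13) (16.5,32.5)
edge 0: (2,20.5)→(16,13)  cross = 2·13 − 16·20.5 = -302.0000; (r_i+r_j)·cross = 18·-302.0000 = -5436.0000
edge 1: (16,13)→(16.5,32.5)  cross = 16·32.5 − 16.5·13 = 305.5000; (r_i+r_j)·cross = 32.5·305.5000 = 9928.7500
edge 2: (16.5,32.5)→(2,20.5)  cross = 16.5·20.5 − 2·32.5 = 273.2500; (r_i+r_j)·cross = 18.5·273.2500 = 5055.1250
Σcross = 276.7500 → A = |Σcross|/2 = 138.3750 mm²
Σ(r_i+r_j)·cross = 9547.8750 → first moment M = |Σ|/6 = 1591.3125
R_c = M/A = 1591.3125/138.3750 = 11.5000 mm
θ = 55° = 0.959931 rad
V = θ·R_c·A = 0.959931·11.5000·138.3750 = 1527.550 mm³

Volume = 1527.550 mm³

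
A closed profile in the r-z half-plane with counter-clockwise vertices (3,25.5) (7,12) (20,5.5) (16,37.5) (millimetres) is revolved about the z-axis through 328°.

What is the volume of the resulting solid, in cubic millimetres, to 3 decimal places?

Volume = 21544.833 mm³

Profile (r,z), 4 vertices: (3,25.5) (7,12) (20,5.5) (16,37.5)
edge 0: (3,25.5)→(7,12)  cross = 3·12 − 7·25.5 = -142.5000; (r_i+r_j)·cross = 10·-142.5000 = -1425.0000
edge 1: (7,12)→(20,5.5)  cross = 7·5.5 − 20·12 = -201.5000; (r_i+r_j)·cross = 27·-201.5000 = -5440.5000
edge 2: (20,5.5)→(16,37.5)  cross = 20·37.5 − 16·5.5 = 662.0000; (r_i+r_j)·cross = 36·662.0000 = 23832.0000
edge 3: (16,37.5)→(3,25.5)  cross = 16·25.5 − 3·37.5 = 295.5000; (r_i+r_j)·cross = 19·295.5000 = 5614.5000
Σcross = 613.5000 → A = |Σcross|/2 = 306.7500 mm²
Σ(r_i+r_j)·cross = 22581.0000 → first moment M = |Σ|/6 = 3763.5000
R_c = M/A = 3763.5000/306.7500 = 12.2689 mm
θ = 328° = 5.724680 rad
V = θ·R_c·A = 5.724680·12.2689·306.7500 = 21544.833 mm³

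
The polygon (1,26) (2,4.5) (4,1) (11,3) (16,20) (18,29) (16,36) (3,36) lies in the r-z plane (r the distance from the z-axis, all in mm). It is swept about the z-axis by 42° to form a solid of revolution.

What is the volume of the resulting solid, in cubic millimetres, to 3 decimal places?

Volume = 2843.272 mm³

Profile (r,z), 8 vertices: (1,26) (2,4.5) (4,1) (11,3) (16,20) (18,29) (16,36) (3,36)
edge 0: (1,26)→(2,4.5)  cross = 1·4.5 − 2·26 = -47.5000; (r_i+r_j)·cross = 3·-47.5000 = -142.5000
edge 1: (2,4.5)→(4,1)  cross = 2·1 − 4·4.5 = -16.0000; (r_i+r_j)·cross = 6·-16.0000 = -96.0000
edge 2: (4,1)→(11,3)  cross = 4·3 − 11·1 = 1.0000; (r_i+r_j)·cross = 15·1.0000 = 15.0000
edge 3: (11,3)→(16,20)  cross = 11·20 − 16·3 = 172.0000; (r_i+r_j)·cross = 27·172.0000 = 4644.0000
edge 4: (16,20)→(18,29)  cross = 16·29 − 18·20 = 104.0000; (r_i+r_j)·cross = 34·104.0000 = 3536.0000
edge 5: (18,29)→(16,36)  cross = 18·36 − 16·29 = 184.0000; (r_i+r_j)·cross = 34·184.0000 = 6256.0000
edge 6: (16,36)→(3,36)  cross = 16·36 − 3·36 = 468.0000; (r_i+r_j)·cross = 19·468.0000 = 8892.0000
edge 7: (3,36)→(1,26)  cross = 3·26 − 1·36 = 42.0000; (r_i+r_j)·cross = 4·42.0000 = 168.0000
Σcross = 907.5000 → A = |Σcross|/2 = 453.7500 mm²
Σ(r_i+r_j)·cross = 23272.5000 → first moment M = |Σ|/6 = 3878.7500
R_c = M/A = 3878.7500/453.7500 = 8.5482 mm
θ = 42° = 0.733038 rad
V = θ·R_c·A = 0.733038·8.5482·453.7500 = 2843.272 mm³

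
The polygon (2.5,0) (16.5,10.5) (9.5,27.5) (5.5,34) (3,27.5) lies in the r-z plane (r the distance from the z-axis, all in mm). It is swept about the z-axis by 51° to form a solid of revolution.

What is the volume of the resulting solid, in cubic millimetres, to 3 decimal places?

Profile (r,z), 5 vertices: (2.5,0) (16.5,10.5) (9.5,27.5) (5.5,34) (3,27.5)
edge 0: (2.5,0)→(16.5,10.5)  cross = 2.5·10.5 − 16.5·0 = 26.2500; (r_i+r_j)·cross = 19·26.2500 = 498.7500
edge 1: (16.5,10.5)→(9.5,27.5)  cross = 16.5·27.5 − 9.5·10.5 = 354.0000; (r_i+r_j)·cross = 26·354.0000 = 9204.0000
edge 2: (9.5,27.5)→(5.5,34)  cross = 9.5·34 − 5.5·27.5 = 171.7500; (r_i+r_j)·cross = 15·171.7500 = 2576.2500
edge 3: (5.5,34)→(3,27.5)  cross = 5.5·27.5 − 3·34 = 49.2500; (r_i+r_j)·cross = 8.5·49.2500 = 418.6250
edge 4: (3,27.5)→(2.5,0)  cross = 3·0 − 2.5·27.5 = -68.7500; (r_i+r_j)·cross = 5.5·-68.7500 = -378.1250
Σcross = 532.5000 → A = |Σcross|/2 = 266.2500 mm²
Σ(r_i+r_j)·cross = 12319.5000 → first moment M = |Σ|/6 = 2053.2500
R_c = M/A = 2053.2500/266.2500 = 7.7117 mm
θ = 51° = 0.890118 rad
V = θ·R_c·A = 0.890118·7.7117·266.2500 = 1827.635 mm³

Volume = 1827.635 mm³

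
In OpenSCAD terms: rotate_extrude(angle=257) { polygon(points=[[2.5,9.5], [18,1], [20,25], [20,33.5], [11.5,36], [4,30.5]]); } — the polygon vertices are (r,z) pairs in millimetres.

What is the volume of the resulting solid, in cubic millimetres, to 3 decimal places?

Profile (r,z), 6 vertices: (2.5,9.5) (18,1) (20,25) (20,33.5) (11.5,36) (4,30.5)
edge 0: (2.5,9.5)→(18,1)  cross = 2.5·1 − 18·9.5 = -168.5000; (r_i+r_j)·cross = 20.5·-168.5000 = -3454.2500
edge 1: (18,1)→(20,25)  cross = 18·25 − 20·1 = 430.0000; (r_i+r_j)·cross = 38·430.0000 = 16340.0000
edge 2: (20,25)→(20,33.5)  cross = 20·33.5 − 20·25 = 170.0000; (r_i+r_j)·cross = 40·170.0000 = 6800.0000
edge 3: (20,33.5)→(11.5,36)  cross = 20·36 − 11.5·33.5 = 334.7500; (r_i+r_j)·cross = 31.5·334.7500 = 10544.6250
edge 4: (11.5,36)→(4,30.5)  cross = 11.5·30.5 − 4·36 = 206.7500; (r_i+r_j)·cross = 15.5·206.7500 = 3204.6250
edge 5: (4,30.5)→(2.5,9.5)  cross = 4·9.5 − 2.5·30.5 = -38.2500; (r_i+r_j)·cross = 6.5·-38.2500 = -248.6250
Σcross = 934.7500 → A = |Σcross|/2 = 467.3750 mm²
Σ(r_i+r_j)·cross = 33186.3750 → first moment M = |Σ|/6 = 5531.0625
R_c = M/A = 5531.0625/467.3750 = 11.8343 mm
θ = 257° = 4.485496 rad
V = θ·R_c·A = 4.485496·11.8343·467.3750 = 24809.560 mm³

Volume = 24809.560 mm³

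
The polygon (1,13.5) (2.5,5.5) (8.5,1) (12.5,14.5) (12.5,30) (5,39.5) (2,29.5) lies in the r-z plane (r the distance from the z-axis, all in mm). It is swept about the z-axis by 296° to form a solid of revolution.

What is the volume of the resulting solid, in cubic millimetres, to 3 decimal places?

Volume = 11254.942 mm³

Profile (r,z), 7 vertices: (1,13.5) (2.5,5.5) (8.5,1) (12.5,14.5) (12.5,30) (5,39.5) (2,29.5)
edge 0: (1,13.5)→(2.5,5.5)  cross = 1·5.5 − 2.5·13.5 = -28.2500; (r_i+r_j)·cross = 3.5·-28.2500 = -98.8750
edge 1: (2.5,5.5)→(8.5,1)  cross = 2.5·1 − 8.5·5.5 = -44.2500; (r_i+r_j)·cross = 11·-44.2500 = -486.7500
edge 2: (8.5,1)→(12.5,14.5)  cross = 8.5·14.5 − 12.5·1 = 110.7500; (r_i+r_j)·cross = 21·110.7500 = 2325.7500
edge 3: (12.5,14.5)→(12.5,30)  cross = 12.5·30 − 12.5·14.5 = 193.7500; (r_i+r_j)·cross = 25·193.7500 = 4843.7500
edge 4: (12.5,30)→(5,39.5)  cross = 12.5·39.5 − 5·30 = 343.7500; (r_i+r_j)·cross = 17.5·343.7500 = 6015.6250
edge 5: (5,39.5)→(2,29.5)  cross = 5·29.5 − 2·39.5 = 68.5000; (r_i+r_j)·cross = 7·68.5000 = 479.5000
edge 6: (2,29.5)→(1,13.5)  cross = 2·13.5 − 1·29.5 = -2.5000; (r_i+r_j)·cross = 3·-2.5000 = -7.5000
Σcross = 641.7500 → A = |Σcross|/2 = 320.8750 mm²
Σ(r_i+r_j)·cross = 13071.5000 → first moment M = |Σ|/6 = 2178.5833
R_c = M/A = 2178.5833/320.8750 = 6.7895 mm
θ = 296° = 5.166175 rad
V = θ·R_c·A = 5.166175·6.7895·320.8750 = 11254.942 mm³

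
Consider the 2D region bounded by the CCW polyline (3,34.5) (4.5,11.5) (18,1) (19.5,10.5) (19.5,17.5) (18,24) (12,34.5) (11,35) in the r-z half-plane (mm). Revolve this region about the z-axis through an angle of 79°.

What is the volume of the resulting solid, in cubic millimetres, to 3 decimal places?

Profile (r,z), 8 vertices: (3,34.5) (4.5,11.5) (18,1) (19.5,10.5) (19.5,17.5) (18,24) (12,34.5) (11,35)
edge 0: (3,34.5)→(4.5,11.5)  cross = 3·11.5 − 4.5·34.5 = -120.7500; (r_i+r_j)·cross = 7.5·-120.7500 = -905.6250
edge 1: (4.5,11.5)→(18,1)  cross = 4.5·1 − 18·11.5 = -202.5000; (r_i+r_j)·cross = 22.5·-202.5000 = -4556.2500
edge 2: (18,1)→(19.5,10.5)  cross = 18·10.5 − 19.5·1 = 169.5000; (r_i+r_j)·cross = 37.5·169.5000 = 6356.2500
edge 3: (19.5,10.5)→(19.5,17.5)  cross = 19.5·17.5 − 19.5·10.5 = 136.5000; (r_i+r_j)·cross = 39·136.5000 = 5323.5000
edge 4: (19.5,17.5)→(18,24)  cross = 19.5·24 − 18·17.5 = 153.0000; (r_i+r_j)·cross = 37.5·153.0000 = 5737.5000
edge 5: (18,24)→(12,34.5)  cross = 18·34.5 − 12·24 = 333.0000; (r_i+r_j)·cross = 30·333.0000 = 9990.0000
edge 6: (12,34.5)→(11,35)  cross = 12·35 − 11·34.5 = 40.5000; (r_i+r_j)·cross = 23·40.5000 = 931.5000
edge 7: (11,35)→(3,34.5)  cross = 11·34.5 − 3·35 = 274.5000; (r_i+r_j)·cross = 14·274.5000 = 3843.0000
Σcross = 783.7500 → A = |Σcross|/2 = 391.8750 mm²
Σ(r_i+r_j)·cross = 26719.8750 → first moment M = |Σ|/6 = 4453.3125
R_c = M/A = 4453.3125/391.8750 = 11.3641 mm
θ = 79° = 1.378810 rad
V = θ·R_c·A = 1.378810·11.3641·391.8750 = 6140.272 mm³

Volume = 6140.272 mm³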